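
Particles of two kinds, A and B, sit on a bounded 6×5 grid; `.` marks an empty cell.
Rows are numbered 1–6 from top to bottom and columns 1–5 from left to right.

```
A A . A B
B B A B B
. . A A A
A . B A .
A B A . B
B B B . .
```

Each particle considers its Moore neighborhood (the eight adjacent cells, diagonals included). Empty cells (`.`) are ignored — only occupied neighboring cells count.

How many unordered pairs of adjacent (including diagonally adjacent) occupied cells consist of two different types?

Scan each occupied cell's neighbors to the right and below (and the two forward diagonals) so each pair is counted once.
From row 1: 7 unlike of 12 pairs (running 7/12).
From row 2: 8 unlike of 12 pairs (running 15/24).
From row 3: 2 unlike of 7 pairs (running 17/31).
From row 4: 4 unlike of 7 pairs (running 21/38).
From row 5: 6 unlike of 9 pairs (running 27/47).
From row 6: 0 unlike of 2 pairs (running 27/49).
Total adjacent occupied pairs: 49; unlike-type pairs: 27.

27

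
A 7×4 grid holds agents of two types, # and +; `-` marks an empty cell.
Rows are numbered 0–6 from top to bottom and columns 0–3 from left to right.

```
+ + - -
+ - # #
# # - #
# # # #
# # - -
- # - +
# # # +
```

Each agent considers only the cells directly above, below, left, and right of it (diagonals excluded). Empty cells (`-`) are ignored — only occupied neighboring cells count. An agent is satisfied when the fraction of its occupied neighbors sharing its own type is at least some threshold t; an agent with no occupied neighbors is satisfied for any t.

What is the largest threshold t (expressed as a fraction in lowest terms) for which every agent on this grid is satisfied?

Row 0: (0,0)+ 2/2 · (0,1)+ 1/1
Row 1: (1,0)+ 1/2 · (1,2)# 1/1 · (1,3)# 2/2
Row 2: (2,0)# 2/3 · (2,1)# 2/2 · (2,3)# 2/2
Row 3: (3,0)# 3/3 · (3,1)# 4/4 · (3,2)# 2/2 · (3,3)# 2/2
Row 4: (4,0)# 2/2 · (4,1)# 3/3
Row 5: (5,1)# 2/2 · (5,3)+ 1/1
Row 6: (6,0)# 1/1 · (6,1)# 3/3 · (6,2)# 1/2 · (6,3)+ 1/2
The smallest same-type fraction is 1/2 at (1,0), which reduces to 1/2. Any threshold above that leaves this agent unsatisfied.

1/2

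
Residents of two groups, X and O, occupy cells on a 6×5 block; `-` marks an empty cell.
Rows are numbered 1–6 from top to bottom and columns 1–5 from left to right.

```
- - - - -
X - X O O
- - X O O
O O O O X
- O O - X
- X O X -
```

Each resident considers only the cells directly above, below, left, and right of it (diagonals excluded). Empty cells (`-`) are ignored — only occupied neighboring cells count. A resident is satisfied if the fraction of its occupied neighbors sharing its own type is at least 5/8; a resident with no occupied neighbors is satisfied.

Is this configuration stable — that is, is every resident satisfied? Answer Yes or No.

(2,1)X 0/0 ok
(2,3)X 1/2 unhappy
(2,4)O 2/3 ok
(2,5)O 2/2 ok
(3,3)X 1/3 unhappy
(3,4)O 3/4 ok
(3,5)O 2/3 ok
(4,1)O 1/1 ok
(4,2)O 3/3 ok
(4,3)O 3/4 ok
(4,4)O 2/3 ok
(4,5)X 1/3 unhappy
(5,2)O 2/3 ok
(5,3)O 3/3 ok
(5,5)X 1/1 ok
(6,2)X 0/2 unhappy
(6,3)O 1/3 unhappy
(6,4)X 0/1 unhappy
For instance (2,3) has only 1/2 same-type neighbors, below 5/8.

No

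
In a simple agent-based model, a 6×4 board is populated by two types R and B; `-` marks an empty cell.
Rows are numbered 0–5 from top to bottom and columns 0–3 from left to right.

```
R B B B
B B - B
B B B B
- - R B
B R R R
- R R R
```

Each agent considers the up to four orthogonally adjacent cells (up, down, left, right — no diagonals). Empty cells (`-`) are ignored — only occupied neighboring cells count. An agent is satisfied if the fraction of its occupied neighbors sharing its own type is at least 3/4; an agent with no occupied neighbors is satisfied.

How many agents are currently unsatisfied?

Row 0: (0,0)R 0/2 not · (0,1)B 2/3 not · (0,2)B 2/2 satisfied · (0,3)B 2/2 satisfied
Row 1: (1,0)B 2/3 not · (1,1)B 3/3 satisfied · (1,3)B 2/2 satisfied
Row 2: (2,0)B 2/2 satisfied · (2,1)B 3/3 satisfied · (2,2)B 2/3 not · (2,3)B 3/3 satisfied
Row 3: (3,2)R 1/3 not · (3,3)B 1/3 not
Row 4: (4,0)B 0/1 not · (4,1)R 2/3 not · (4,2)R 4/4 satisfied · (4,3)R 2/3 not
Row 5: (5,1)R 2/2 satisfied · (5,2)R 3/3 satisfied · (5,3)R 2/2 satisfied
Unsatisfied: (0,0), (0,1), (1,0), (2,2), (3,2), (3,3), (4,0), (4,1), (4,3) — 9 in total.

9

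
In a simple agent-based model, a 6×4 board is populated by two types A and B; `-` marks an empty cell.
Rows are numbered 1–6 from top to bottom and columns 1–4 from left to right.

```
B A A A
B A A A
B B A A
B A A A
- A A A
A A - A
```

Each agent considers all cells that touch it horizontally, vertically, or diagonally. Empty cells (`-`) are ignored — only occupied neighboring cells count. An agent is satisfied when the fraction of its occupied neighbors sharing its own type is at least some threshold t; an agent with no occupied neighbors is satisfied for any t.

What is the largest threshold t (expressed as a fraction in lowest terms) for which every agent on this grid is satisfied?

(1,1)B 1/3
(1,2)A 3/5
(1,3)A 5/5
(1,4)A 3/3
(2,1)B 3/5
(2,2)A 4/8
(2,3)A 7/8
(2,4)A 5/5
(3,1)B 3/5
(3,2)B 3/8
(3,3)A 7/8
(3,4)A 5/5
(4,1)B 2/4
(4,2)A 4/7
(4,3)A 7/8
(4,4)A 5/5
(5,2)A 5/6
(5,3)A 7/7
(5,4)A 4/4
(6,1)A 2/2
(6,2)A 3/3
(6,4)A 2/2
The smallest same-type fraction is 1/3 at (1,1), which reduces to 1/3. Any threshold above that leaves this agent unsatisfied.

1/3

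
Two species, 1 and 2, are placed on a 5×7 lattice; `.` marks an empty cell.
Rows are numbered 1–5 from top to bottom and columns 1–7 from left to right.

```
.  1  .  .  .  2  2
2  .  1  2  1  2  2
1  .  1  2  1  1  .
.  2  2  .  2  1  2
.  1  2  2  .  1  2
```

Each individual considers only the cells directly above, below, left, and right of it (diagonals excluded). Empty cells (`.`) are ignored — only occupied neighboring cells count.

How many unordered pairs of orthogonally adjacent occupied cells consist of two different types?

14

Scan each occupied cell's neighbors to the right and below so each pair is counted once.
From row 1: 0 unlike of 3 pairs (running 0/3).
From row 2: 5 unlike of 9 pairs (running 5/12).
From row 3: 4 unlike of 6 pairs (running 9/18).
From row 4: 3 unlike of 7 pairs (running 12/25).
From row 5: 2 unlike of 3 pairs (running 14/28).
Total adjacent occupied pairs: 28; unlike-type pairs: 14.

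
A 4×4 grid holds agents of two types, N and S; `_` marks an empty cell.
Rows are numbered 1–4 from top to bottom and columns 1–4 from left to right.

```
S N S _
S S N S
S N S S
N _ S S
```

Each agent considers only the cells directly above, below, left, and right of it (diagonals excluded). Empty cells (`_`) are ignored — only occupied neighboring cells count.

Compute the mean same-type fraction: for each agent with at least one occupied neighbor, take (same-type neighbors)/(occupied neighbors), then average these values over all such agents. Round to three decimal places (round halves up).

0.435

Row 1: (1,1)S 1/2 · (1,2)N 0/3 · (1,3)S 0/2
Row 2: (2,1)S 3/3 · (2,2)S 1/4 · (2,3)N 0/4 · (2,4)S 1/2
Row 3: (3,1)S 1/3 · (3,2)N 0/3 · (3,3)S 2/4 · (3,4)S 3/3
Row 4: (4,1)N 0/1 · (4,3)S 2/2 · (4,4)S 2/2
Sum over 14 agents: 1/2 + 0/3 + 0/2 + 3/3 + 1/4 + 0/4 + 1/2 + 1/3 + 0/3 + 2/4 + 3/3 + 0/1 + 2/2 + 2/2 = 73/12; mean = 73/12 ÷ 14 = 73/168 = 0.434523… → 0.435.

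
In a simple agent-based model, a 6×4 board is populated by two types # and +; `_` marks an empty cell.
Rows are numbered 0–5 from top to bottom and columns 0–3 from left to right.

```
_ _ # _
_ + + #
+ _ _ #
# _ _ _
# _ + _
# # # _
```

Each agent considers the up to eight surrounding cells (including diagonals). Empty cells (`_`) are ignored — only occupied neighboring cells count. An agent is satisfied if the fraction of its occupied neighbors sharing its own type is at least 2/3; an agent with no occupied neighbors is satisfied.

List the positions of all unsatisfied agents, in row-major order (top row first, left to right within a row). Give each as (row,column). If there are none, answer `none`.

(0,2), (1,2), (2,0), (2,3), (3,0), (4,2), (5,2)

Row 0: (0,2)# 1/3 not
Row 1: (1,1)+ 2/3 satisfied · (1,2)+ 1/4 not · (1,3)# 2/3 satisfied
Row 2: (2,0)+ 1/2 not · (2,3)# 1/2 not
Row 3: (3,0)# 1/2 not
Row 4: (4,0)# 3/3 satisfied · (4,2)+ 0/2 not
Row 5: (5,0)# 2/2 satisfied · (5,1)# 3/4 satisfied · (5,2)# 1/2 not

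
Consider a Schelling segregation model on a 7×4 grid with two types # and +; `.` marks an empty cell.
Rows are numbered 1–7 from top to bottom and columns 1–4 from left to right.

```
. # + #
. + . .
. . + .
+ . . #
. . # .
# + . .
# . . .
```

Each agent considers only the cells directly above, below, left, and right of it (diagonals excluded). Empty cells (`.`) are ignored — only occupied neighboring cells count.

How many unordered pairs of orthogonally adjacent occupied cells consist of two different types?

Scan each occupied cell's neighbors to the right and below so each pair is counted once.
Row 1: #(1,2)–+(1,3)≠ #(1,2)–+(2,2)≠ +(1,3)–#(1,4)≠  → 3/3 unlike.
Row 6: #(6,1)–+(6,2)≠ #(6,1)–#(7,1)=  → 1/2 unlike.
Total adjacent occupied pairs: 5; unlike-type pairs: 4.

4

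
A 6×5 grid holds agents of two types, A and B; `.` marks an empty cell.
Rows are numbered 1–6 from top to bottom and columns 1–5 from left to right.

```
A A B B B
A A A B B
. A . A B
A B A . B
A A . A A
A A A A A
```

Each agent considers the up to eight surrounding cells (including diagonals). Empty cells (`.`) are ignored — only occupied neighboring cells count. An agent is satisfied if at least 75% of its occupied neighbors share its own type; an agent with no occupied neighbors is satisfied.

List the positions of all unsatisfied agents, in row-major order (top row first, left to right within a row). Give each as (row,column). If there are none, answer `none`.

Row 1: (1,1)A 3/3 ok · (1,2)A 4/5 ok · (1,3)B 2/5 unhappy · (1,4)B 4/5 ok · (1,5)B 3/3 ok
Row 2: (2,1)A 4/4 ok · (2,2)A 5/6 ok · (2,3)A 4/7 unhappy · (2,4)B 5/7 unhappy · (2,5)B 4/5 ok
Row 3: (3,2)A 5/6 ok · (3,4)A 2/6 unhappy · (3,5)B 3/4 ok
Row 4: (4,1)A 3/4 ok · (4,2)B 0/5 unhappy · (4,3)A 4/5 ok · (4,5)B 1/4 unhappy
Row 5: (5,1)A 4/5 ok · (5,2)A 6/7 ok · (5,4)A 5/6 ok · (5,5)A 3/4 ok
Row 6: (6,1)A 3/3 ok · (6,2)A 4/4 ok · (6,3)A 4/4 ok · (6,4)A 4/4 ok · (6,5)A 3/3 ok

(1,3), (2,3), (2,4), (3,4), (4,2), (4,5)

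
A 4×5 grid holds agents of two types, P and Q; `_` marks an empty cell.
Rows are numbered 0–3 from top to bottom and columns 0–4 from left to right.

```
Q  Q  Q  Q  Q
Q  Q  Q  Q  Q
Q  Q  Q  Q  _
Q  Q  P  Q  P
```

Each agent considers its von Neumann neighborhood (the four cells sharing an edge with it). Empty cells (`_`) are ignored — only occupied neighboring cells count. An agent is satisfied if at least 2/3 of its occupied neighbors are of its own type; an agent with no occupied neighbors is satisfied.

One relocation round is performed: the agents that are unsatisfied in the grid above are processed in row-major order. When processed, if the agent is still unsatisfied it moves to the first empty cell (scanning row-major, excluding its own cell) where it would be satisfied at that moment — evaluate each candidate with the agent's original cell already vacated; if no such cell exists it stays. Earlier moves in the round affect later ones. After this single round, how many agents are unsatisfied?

2

Initially unsatisfied (in order): (3,2), (3,3), (3,4).
  (3,2): no empty cell satisfies it; stays.
  (3,3) → (2,4).
  (3,4): no empty cell satisfies it; stays.
Resulting grid:
Q Q Q Q Q
Q Q Q Q Q
Q Q Q Q Q
Q Q P _ P
Unsatisfied now: (3,2), (3,4).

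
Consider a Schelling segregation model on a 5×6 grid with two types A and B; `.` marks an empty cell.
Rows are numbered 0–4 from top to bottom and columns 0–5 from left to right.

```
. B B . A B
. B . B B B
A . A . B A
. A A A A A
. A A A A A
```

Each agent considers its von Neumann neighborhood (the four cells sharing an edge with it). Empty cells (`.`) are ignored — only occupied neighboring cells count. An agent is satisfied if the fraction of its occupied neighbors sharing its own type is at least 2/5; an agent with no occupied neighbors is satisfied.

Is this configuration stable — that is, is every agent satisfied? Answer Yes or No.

(0,1)B 2/2 ok
(0,2)B 1/1 ok
(0,4)A 0/2 unhappy
(0,5)B 1/2 ok
(1,1)B 1/1 ok
(1,3)B 1/1 ok
(1,4)B 3/4 ok
(1,5)B 2/3 ok
(2,0)A 0/0 ok
(2,2)A 1/1 ok
(2,4)B 1/3 unhappy
(2,5)A 1/3 unhappy
(3,1)A 2/2 ok
(3,2)A 4/4 ok
(3,3)A 3/3 ok
(3,4)A 3/4 ok
(3,5)A 3/3 ok
(4,1)A 2/2 ok
(4,2)A 3/3 ok
(4,3)A 3/3 ok
(4,4)A 3/3 ok
(4,5)A 2/2 ok
For instance (0,4) has only 0/2 same-type neighbors, below 2/5.

No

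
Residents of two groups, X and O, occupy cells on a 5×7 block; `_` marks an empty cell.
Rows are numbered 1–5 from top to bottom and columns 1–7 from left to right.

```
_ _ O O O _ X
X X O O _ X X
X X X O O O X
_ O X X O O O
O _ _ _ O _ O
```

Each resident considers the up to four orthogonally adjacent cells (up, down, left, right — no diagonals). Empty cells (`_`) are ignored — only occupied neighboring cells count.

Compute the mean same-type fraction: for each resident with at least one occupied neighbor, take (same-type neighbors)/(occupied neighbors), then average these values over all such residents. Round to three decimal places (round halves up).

Row 1: (1,3)O 2/2 · (1,4)O 3/3 · (1,5)O 1/1 · (1,7)X 1/1
Row 2: (2,1)X 2/2 · (2,2)X 2/3 · (2,3)O 2/4 · (2,4)O 3/3 · (2,6)X 1/2 · (2,7)X 3/3
Row 3: (3,1)X 2/2 · (3,2)X 3/4 · (3,3)X 2/4 · (3,4)O 2/4 · (3,5)O 3/3 · (3,6)O 2/4 · (3,7)X 1/3
Row 4: (4,2)O 0/2 · (4,3)X 2/3 · (4,4)X 1/3 · (4,5)O 3/4 · (4,6)O 3/3 · (4,7)O 2/3
Row 5: (5,1)O — no occupied neighbors · (5,5)O 1/1 · (5,7)O 1/1
Sum over 25 residents: 2/2 + 3/3 + 1/1 + 1/1 + 2/2 + 2/3 + 2/4 + 3/3 + 1/2 + 3/3 + 2/2 + 3/4 + 2/4 + 2/4 + 3/3 + 2/4 + 1/3 + 0/2 + 2/3 + 1/3 + 3/4 + 3/3 + 2/3 + 1/1 + 1/1 = 56/3; mean = 56/3 ÷ 25 = 56/75 = 0.746666… → 0.747.

0.747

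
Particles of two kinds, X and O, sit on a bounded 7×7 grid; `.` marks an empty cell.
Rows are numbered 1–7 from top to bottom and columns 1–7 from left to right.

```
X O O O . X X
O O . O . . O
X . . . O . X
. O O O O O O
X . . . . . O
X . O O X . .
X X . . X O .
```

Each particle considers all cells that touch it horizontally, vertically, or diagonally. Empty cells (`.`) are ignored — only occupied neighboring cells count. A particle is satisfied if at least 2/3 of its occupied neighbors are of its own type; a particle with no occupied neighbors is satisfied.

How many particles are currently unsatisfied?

(1,1)X 0/3 not
(1,2)O 3/4 satisfied
(1,3)O 4/4 satisfied
(1,4)O 2/2 satisfied
(1,6)X 1/2 not
(1,7)X 1/2 not
(2,1)O 2/4 not
(2,2)O 3/5 not
(2,4)O 3/3 satisfied
(2,7)O 0/3 not
(3,1)X 0/3 not
(3,5)O 4/4 satisfied
(3,7)X 0/3 not
(4,2)O 1/3 not
(4,3)O 2/2 satisfied
(4,4)O 3/3 satisfied
(4,5)O 3/3 satisfied
(4,6)O 4/5 satisfied
(4,7)O 2/3 satisfied
(5,1)X 1/2 not
(5,7)O 2/2 satisfied
(6,1)X 3/3 satisfied
(6,3)O 1/2 not
(6,4)O 1/3 not
(6,5)X 1/3 not
(7,1)X 2/2 satisfied
(7,2)X 2/3 satisfied
(7,5)X 1/3 not
(7,6)O 0/2 not
Unsatisfied: (1,1), (1,6), (1,7), (2,1), (2,2), (2,7), (3,1), (3,7), (4,2), (5,1), (6,3), (6,4), (6,5), (7,5), (7,6) — 15 in total.

15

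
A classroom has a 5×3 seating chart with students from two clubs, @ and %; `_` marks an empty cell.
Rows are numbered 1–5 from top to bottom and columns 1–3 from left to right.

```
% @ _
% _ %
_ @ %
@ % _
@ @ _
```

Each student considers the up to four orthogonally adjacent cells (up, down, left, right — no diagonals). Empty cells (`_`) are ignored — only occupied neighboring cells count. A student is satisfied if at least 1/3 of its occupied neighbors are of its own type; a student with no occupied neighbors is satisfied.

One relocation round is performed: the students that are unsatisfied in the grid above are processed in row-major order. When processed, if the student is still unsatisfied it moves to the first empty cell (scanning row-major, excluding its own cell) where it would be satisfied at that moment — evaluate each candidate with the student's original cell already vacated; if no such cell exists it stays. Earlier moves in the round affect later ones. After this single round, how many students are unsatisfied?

Initially unsatisfied (in order): (1,2), (3,2), (4,2).
  (1,2) → (2,2).
  (3,2): now satisfied by earlier moves; stays.
  (4,2) → (1,2).
Resulting grid:
% % _
% @ %
_ @ %
@ _ _
@ @ _
Unsatisfied now: (2,2).

1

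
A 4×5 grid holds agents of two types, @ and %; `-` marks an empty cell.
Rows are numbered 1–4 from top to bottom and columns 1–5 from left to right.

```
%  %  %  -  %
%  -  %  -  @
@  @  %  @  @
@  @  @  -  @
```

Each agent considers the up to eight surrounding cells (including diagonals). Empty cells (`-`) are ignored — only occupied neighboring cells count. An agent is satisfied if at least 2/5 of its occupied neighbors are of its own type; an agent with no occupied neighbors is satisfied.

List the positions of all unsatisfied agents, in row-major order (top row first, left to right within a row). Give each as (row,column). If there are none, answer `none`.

(1,5), (3,3)

(1,1)% 2/2 ok
(1,2)% 4/4 ok
(1,3)% 2/2 ok
(1,5)% 0/1 unhappy
(2,1)% 2/4 ok
(2,3)% 3/5 ok
(2,5)@ 2/3 ok
(3,1)@ 3/4 ok
(3,2)@ 4/7 ok
(3,3)% 1/5 unhappy
(3,4)@ 4/6 ok
(3,5)@ 3/3 ok
(4,1)@ 3/3 ok
(4,2)@ 4/5 ok
(4,3)@ 3/4 ok
(4,5)@ 2/2 ok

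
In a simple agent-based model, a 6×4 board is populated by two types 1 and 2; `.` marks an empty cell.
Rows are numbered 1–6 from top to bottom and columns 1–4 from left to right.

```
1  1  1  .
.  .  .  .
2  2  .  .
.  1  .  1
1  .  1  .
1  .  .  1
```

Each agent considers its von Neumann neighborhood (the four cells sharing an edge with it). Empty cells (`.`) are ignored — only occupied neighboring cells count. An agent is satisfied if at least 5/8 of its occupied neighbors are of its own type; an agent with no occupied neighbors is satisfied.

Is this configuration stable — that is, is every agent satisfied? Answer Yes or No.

Row 1: (1,1)1 1/1 ✓ · (1,2)1 2/2 ✓ · (1,3)1 1/1 ✓
Row 3: (3,1)2 1/1 ✓ · (3,2)2 1/2 ✗
Row 4: (4,2)1 0/1 ✗ · (4,4)1 0/0 ✓
Row 5: (5,1)1 1/1 ✓ · (5,3)1 0/0 ✓
Row 6: (6,1)1 1/1 ✓ · (6,4)1 0/0 ✓
For instance (3,2) has only 1/2 same-type neighbors, below 5/8.

No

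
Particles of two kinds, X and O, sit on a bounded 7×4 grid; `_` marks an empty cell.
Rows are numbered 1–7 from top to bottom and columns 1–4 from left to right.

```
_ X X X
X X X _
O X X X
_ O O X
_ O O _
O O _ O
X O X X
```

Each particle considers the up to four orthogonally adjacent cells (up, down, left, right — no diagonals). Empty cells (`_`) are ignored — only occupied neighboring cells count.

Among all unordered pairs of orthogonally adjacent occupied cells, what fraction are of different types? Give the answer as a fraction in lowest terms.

Scan each occupied cell's neighbors to the right and below so each pair is counted once.
Row 1: X(1,2)–X(1,3)= X(1,2)–X(2,2)= X(1,3)–X(1,4)= X(1,3)–X(2,3)=  → 0/4 unlike.
Row 2: X(2,1)–X(2,2)= X(2,1)–O(3,1)≠ X(2,2)–X(2,3)= X(2,2)–X(3,2)= X(2,3)–X(3,3)=  → 1/5 unlike.
Row 3: O(3,1)–X(3,2)≠ X(3,2)–X(3,3)= X(3,2)–O(4,2)≠ X(3,3)–X(3,4)= X(3,3)–O(4,3)≠ X(3,4)–X(4,4)=  → 3/6 unlike.
Row 4: O(4,2)–O(4,3)= O(4,2)–O(5,2)= O(4,3)–X(4,4)≠ O(4,3)–O(5,3)=  → 1/4 unlike.
Row 5: O(5,2)–O(5,3)= O(5,2)–O(6,2)=  → 0/2 unlike.
Row 6: O(6,1)–O(6,2)= O(6,1)–X(7,1)≠ O(6,2)–O(7,2)= O(6,4)–X(7,4)≠  → 2/4 unlike.
Row 7: X(7,1)–O(7,2)≠ O(7,2)–X(7,3)≠ X(7,3)–X(7,4)=  → 2/3 unlike.
Total adjacent occupied pairs: 28; unlike-type pairs: 9.
9/28 is already in lowest terms.

9/28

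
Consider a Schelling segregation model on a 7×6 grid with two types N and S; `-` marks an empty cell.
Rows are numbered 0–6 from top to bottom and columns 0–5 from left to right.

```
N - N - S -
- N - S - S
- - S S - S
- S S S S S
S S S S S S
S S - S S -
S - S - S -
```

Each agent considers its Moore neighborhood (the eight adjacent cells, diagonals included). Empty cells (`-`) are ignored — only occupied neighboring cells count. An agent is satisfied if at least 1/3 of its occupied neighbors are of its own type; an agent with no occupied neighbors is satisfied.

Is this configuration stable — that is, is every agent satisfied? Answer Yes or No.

Yes

(0,0)N 1/1 ✓
(0,2)N 1/2 ✓
(0,4)S 2/2 ✓
(1,1)N 2/3 ✓
(1,3)S 3/4 ✓
(1,5)S 2/2 ✓
(2,2)S 5/6 ✓
(2,3)S 5/5 ✓
(2,5)S 3/3 ✓
(3,1)S 5/5 ✓
(3,2)S 7/7 ✓
(3,3)S 7/7 ✓
(3,4)S 7/7 ✓
(3,5)S 4/4 ✓
(4,0)S 4/4 ✓
(4,1)S 6/6 ✓
(4,2)S 7/7 ✓
(4,3)S 7/7 ✓
(4,4)S 7/7 ✓
(4,5)S 4/4 ✓
(5,0)S 4/4 ✓
(5,1)S 6/6 ✓
(5,3)S 6/6 ✓
(5,4)S 5/5 ✓
(6,0)S 2/2 ✓
(6,2)S 2/2 ✓
(6,4)S 2/2 ✓
All meet the threshold, so the configuration is stable.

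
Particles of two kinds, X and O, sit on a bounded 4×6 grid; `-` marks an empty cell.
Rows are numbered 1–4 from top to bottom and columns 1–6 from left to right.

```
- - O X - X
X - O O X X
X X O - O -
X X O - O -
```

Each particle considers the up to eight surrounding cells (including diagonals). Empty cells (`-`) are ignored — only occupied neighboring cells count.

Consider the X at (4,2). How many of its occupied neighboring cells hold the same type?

Occupied neighbors of (4,2): (3,1)=X, (3,2)=X, (3,3)=O, (4,1)=X, (4,3)=O.
Same type (X): 3 of 5.

3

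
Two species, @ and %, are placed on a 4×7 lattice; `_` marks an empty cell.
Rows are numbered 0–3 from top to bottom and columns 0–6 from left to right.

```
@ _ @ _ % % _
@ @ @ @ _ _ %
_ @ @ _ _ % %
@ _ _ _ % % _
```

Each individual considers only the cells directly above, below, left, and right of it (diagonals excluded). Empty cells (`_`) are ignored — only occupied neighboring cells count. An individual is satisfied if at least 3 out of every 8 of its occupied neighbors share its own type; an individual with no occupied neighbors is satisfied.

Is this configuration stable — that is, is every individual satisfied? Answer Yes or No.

Yes

Row 0: (0,0)@ 1/1 satisfied · (0,2)@ 1/1 satisfied · (0,4)% 1/1 satisfied · (0,5)% 1/1 satisfied
Row 1: (1,0)@ 2/2 satisfied · (1,1)@ 3/3 satisfied · (1,2)@ 4/4 satisfied · (1,3)@ 1/1 satisfied · (1,6)% 1/1 satisfied
Row 2: (2,1)@ 2/2 satisfied · (2,2)@ 2/2 satisfied · (2,5)% 2/2 satisfied · (2,6)% 2/2 satisfied
Row 3: (3,0)@ 0/0 satisfied · (3,4)% 1/1 satisfied · (3,5)% 2/2 satisfied
All meet the threshold, so the configuration is stable.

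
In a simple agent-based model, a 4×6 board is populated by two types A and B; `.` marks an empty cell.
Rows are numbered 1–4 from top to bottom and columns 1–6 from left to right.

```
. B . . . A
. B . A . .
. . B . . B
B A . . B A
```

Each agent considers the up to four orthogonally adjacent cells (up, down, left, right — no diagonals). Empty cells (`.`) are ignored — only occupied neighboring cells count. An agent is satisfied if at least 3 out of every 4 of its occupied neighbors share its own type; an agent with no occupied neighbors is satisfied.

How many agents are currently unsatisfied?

(1,2)B 1/1 ✓
(1,6)A 0/0 ✓
(2,2)B 1/1 ✓
(2,4)A 0/0 ✓
(3,3)B 0/0 ✓
(3,6)B 0/1 ✗
(4,1)B 0/1 ✗
(4,2)A 0/1 ✗
(4,5)B 0/1 ✗
(4,6)A 0/2 ✗
Unsatisfied: (3,6), (4,1), (4,2), (4,5), (4,6) — 5 in total.

5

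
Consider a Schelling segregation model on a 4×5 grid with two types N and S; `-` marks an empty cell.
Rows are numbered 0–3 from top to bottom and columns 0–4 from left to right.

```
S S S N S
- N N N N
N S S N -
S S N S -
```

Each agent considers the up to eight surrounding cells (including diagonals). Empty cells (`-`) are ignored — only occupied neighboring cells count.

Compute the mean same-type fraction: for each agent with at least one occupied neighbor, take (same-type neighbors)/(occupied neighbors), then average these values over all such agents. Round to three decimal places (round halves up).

0.437

(0,0)S 1/2
(0,1)S 2/4
(0,2)S 1/5
(0,3)N 3/5
(0,4)S 0/3
(1,1)N 2/7
(1,2)N 4/8
(1,3)N 4/7
(1,4)N 3/4
(2,0)N 1/4
(2,1)S 3/7
(2,2)S 3/8
(2,3)N 4/6
(3,0)S 2/3
(3,1)S 3/5
(3,2)N 1/5
(3,3)S 1/3
Sum over 17 agents: 1/2 + 2/4 + 1/5 + 3/5 + 0/3 + 2/7 + 4/8 + 4/7 + 3/4 + 1/4 + 3/7 + 3/8 + 4/6 + 2/3 + 3/5 + 1/5 + 1/3 = 6239/840; mean = 6239/840 ÷ 17 = 367/840 = 0.436904… → 0.437.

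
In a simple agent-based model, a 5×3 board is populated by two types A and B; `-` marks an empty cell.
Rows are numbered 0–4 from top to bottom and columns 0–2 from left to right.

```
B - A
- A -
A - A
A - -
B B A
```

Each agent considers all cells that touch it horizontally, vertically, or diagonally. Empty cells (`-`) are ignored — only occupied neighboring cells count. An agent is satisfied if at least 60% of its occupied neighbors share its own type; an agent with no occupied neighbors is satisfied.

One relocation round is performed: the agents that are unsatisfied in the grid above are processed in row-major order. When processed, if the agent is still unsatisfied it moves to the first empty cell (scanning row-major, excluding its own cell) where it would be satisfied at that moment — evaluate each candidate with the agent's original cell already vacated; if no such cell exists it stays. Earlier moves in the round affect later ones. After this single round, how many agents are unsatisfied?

1

Initially unsatisfied (in order): (0,0), (3,0), (4,0), (4,1), (4,2).
  (0,0): no empty cell satisfies it; stays.
  (3,0) → (0,1).
  (4,0): now satisfied by earlier moves; stays.
  (4,1): no empty cell satisfies it; stays.
  (4,2) → (1,0).
Resulting grid:
B A A
A A -
A - A
- - -
B B -
Unsatisfied now: (0,0).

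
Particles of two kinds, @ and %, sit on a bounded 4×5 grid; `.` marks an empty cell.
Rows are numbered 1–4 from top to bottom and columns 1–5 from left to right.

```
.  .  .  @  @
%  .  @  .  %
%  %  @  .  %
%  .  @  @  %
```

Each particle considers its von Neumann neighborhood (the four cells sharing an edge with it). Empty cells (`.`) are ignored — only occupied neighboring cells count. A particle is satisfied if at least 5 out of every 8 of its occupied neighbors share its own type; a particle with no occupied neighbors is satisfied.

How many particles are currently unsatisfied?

5

Row 1: (1,4)@ 1/1 satisfied · (1,5)@ 1/2 not
Row 2: (2,1)% 1/1 satisfied · (2,3)@ 1/1 satisfied · (2,5)% 1/2 not
Row 3: (3,1)% 3/3 satisfied · (3,2)% 1/2 not · (3,3)@ 2/3 satisfied · (3,5)% 2/2 satisfied
Row 4: (4,1)% 1/1 satisfied · (4,3)@ 2/2 satisfied · (4,4)@ 1/2 not · (4,5)% 1/2 not
Unsatisfied: (1,5), (2,5), (3,2), (4,4), (4,5) — 5 in total.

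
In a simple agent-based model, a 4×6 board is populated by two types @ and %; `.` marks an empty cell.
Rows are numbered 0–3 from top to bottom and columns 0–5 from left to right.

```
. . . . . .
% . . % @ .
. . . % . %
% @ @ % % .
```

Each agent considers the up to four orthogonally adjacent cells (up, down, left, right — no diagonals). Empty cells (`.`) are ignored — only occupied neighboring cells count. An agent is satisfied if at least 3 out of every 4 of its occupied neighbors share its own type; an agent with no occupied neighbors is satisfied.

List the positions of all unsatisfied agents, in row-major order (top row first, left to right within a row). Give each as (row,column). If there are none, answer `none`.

(1,3), (1,4), (3,0), (3,1), (3,2), (3,3)

Row 1: (1,0)% 0/0 ✓ · (1,3)% 1/2 ✗ · (1,4)@ 0/1 ✗
Row 2: (2,3)% 2/2 ✓ · (2,5)% 0/0 ✓
Row 3: (3,0)% 0/1 ✗ · (3,1)@ 1/2 ✗ · (3,2)@ 1/2 ✗ · (3,3)% 2/3 ✗ · (3,4)% 1/1 ✓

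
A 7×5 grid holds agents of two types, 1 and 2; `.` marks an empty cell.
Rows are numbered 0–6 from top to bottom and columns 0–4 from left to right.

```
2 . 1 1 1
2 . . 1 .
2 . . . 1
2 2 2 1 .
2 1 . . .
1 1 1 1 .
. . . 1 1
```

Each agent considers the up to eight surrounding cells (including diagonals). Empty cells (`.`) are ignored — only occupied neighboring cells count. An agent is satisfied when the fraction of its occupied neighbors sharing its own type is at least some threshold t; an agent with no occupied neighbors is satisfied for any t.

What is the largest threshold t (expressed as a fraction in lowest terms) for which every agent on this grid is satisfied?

1/3

Row 0: (0,0)2 1/1 · (0,2)1 2/2 · (0,3)1 3/3 · (0,4)1 2/2
Row 1: (1,0)2 2/2 · (1,3)1 4/4
Row 2: (2,0)2 3/3 · (2,4)1 2/2
Row 3: (3,0)2 3/4 · (3,1)2 4/5 · (3,2)2 1/3 · (3,3)1 1/2
Row 4: (4,0)2 2/5 · (4,1)1 3/7
Row 5: (5,0)1 2/3 · (5,1)1 3/4 · (5,2)1 4/4 · (5,3)1 3/3
Row 6: (6,3)1 3/3 · (6,4)1 2/2
The smallest same-type fraction is 1/3 at (3,2), which reduces to 1/3. Any threshold above that leaves this agent unsatisfied.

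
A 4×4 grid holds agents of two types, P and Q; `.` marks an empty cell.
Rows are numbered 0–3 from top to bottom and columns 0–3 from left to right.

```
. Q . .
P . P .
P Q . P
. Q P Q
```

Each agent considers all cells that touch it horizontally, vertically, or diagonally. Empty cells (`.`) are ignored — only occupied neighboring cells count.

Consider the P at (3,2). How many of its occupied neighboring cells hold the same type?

Occupied neighbors of (3,2): (2,1)=Q, (2,3)=P, (3,1)=Q, (3,3)=Q.
Same type (P): 1 of 4.

1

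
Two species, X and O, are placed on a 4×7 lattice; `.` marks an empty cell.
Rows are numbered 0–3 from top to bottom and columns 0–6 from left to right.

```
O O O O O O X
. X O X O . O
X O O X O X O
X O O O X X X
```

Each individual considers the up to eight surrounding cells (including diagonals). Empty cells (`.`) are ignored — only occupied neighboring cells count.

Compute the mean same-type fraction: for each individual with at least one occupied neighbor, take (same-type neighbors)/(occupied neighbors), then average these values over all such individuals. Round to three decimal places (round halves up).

0.509

(0,0)O 1/2
(0,1)O 3/4
(0,2)O 3/5
(0,3)O 4/5
(0,4)O 3/4
(0,5)O 3/4
(0,6)X 0/2
(1,1)X 1/7
(1,2)O 5/8
(1,3)X 1/8
(1,4)O 4/7
(1,6)O 2/4
(2,0)X 2/4
(2,1)O 4/7
(2,2)O 5/8
(2,3)X 2/8
(2,4)O 2/7
(2,5)X 3/7
(2,6)O 1/4
(3,0)X 1/3
(3,1)O 3/5
(3,2)O 4/5
(3,3)O 3/5
(3,4)X 3/5
(3,5)X 3/5
(3,6)X 2/3
Sum over 26 individuals: 1/2 + 3/4 + 3/5 + 4/5 + 3/4 + 3/4 + 0/2 + 1/7 + 5/8 + 1/8 + 4/7 + 2/4 + 2/4 + 4/7 + 5/8 + 2/8 + 2/7 + 3/7 + 1/4 + 1/3 + 3/5 + 4/5 + 3/5 + 3/5 + 3/5 + 2/3 = 529/40; mean = 529/40 ÷ 26 = 529/1040 = 0.508653… → 0.509.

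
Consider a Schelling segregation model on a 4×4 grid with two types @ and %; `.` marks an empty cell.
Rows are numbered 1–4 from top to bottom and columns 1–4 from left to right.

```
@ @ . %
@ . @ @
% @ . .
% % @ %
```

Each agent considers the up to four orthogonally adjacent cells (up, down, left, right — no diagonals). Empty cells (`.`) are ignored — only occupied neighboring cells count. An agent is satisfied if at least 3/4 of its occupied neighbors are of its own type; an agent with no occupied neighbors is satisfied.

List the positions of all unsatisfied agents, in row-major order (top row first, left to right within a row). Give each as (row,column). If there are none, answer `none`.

(1,4), (2,1), (2,4), (3,1), (3,2), (4,2), (4,3), (4,4)

Row 1: (1,1)@ 2/2 ok · (1,2)@ 1/1 ok · (1,4)% 0/1 unhappy
Row 2: (2,1)@ 1/2 unhappy · (2,3)@ 1/1 ok · (2,4)@ 1/2 unhappy
Row 3: (3,1)% 1/3 unhappy · (3,2)@ 0/2 unhappy
Row 4: (4,1)% 2/2 ok · (4,2)% 1/3 unhappy · (4,3)@ 0/2 unhappy · (4,4)% 0/1 unhappy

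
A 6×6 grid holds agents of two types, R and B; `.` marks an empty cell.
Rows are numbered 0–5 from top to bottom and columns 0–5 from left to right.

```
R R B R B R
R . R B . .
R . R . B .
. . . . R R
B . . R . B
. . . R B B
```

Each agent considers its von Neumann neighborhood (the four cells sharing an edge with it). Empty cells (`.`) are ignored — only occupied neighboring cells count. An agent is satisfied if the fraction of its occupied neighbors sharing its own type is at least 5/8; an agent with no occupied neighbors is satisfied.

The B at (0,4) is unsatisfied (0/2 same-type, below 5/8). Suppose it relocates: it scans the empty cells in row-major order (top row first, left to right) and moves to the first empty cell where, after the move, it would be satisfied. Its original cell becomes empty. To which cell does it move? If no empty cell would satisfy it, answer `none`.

(1,4)

Vacating (0,4). Empty cells in order:
  (1,1): 0/3 same-type → still unsatisfied.
  (1,4): 2/2 same-type → satisfied — stop here.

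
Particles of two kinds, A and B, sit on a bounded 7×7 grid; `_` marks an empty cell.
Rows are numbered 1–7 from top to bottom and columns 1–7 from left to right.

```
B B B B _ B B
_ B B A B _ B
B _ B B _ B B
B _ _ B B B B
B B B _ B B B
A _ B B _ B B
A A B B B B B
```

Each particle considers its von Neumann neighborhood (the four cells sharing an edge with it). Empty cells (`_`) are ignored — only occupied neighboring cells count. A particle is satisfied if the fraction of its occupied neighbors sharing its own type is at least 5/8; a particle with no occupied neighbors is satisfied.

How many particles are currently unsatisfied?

Row 1: (1,1)B 1/1 ✓ · (1,2)B 3/3 ✓ · (1,3)B 3/3 ✓ · (1,4)B 1/2 ✗ · (1,6)B 1/1 ✓ · (1,7)B 2/2 ✓
Row 2: (2,2)B 2/2 ✓ · (2,3)B 3/4 ✓ · (2,4)A 0/4 ✗ · (2,5)B 0/1 ✗ · (2,7)B 2/2 ✓
Row 3: (3,1)B 1/1 ✓ · (3,3)B 2/2 ✓ · (3,4)B 2/3 ✓ · (3,6)B 2/2 ✓ · (3,7)B 3/3 ✓
Row 4: (4,1)B 2/2 ✓ · (4,4)B 2/2 ✓ · (4,5)B 3/3 ✓ · (4,6)B 4/4 ✓ · (4,7)B 3/3 ✓
Row 5: (5,1)B 2/3 ✓ · (5,2)B 2/2 ✓ · (5,3)B 2/2 ✓ · (5,5)B 2/2 ✓ · (5,6)B 4/4 ✓ · (5,7)B 3/3 ✓
Row 6: (6,1)A 1/2 ✗ · (6,3)B 3/3 ✓ · (6,4)B 2/2 ✓ · (6,6)B 3/3 ✓ · (6,7)B 3/3 ✓
Row 7: (7,1)A 2/2 ✓ · (7,2)A 1/2 ✗ · (7,3)B 2/3 ✓ · (7,4)B 3/3 ✓ · (7,5)B 2/2 ✓ · (7,6)B 3/3 ✓ · (7,7)B 2/2 ✓
Unsatisfied: (1,4), (2,4), (2,5), (6,1), (7,2) — 5 in total.

5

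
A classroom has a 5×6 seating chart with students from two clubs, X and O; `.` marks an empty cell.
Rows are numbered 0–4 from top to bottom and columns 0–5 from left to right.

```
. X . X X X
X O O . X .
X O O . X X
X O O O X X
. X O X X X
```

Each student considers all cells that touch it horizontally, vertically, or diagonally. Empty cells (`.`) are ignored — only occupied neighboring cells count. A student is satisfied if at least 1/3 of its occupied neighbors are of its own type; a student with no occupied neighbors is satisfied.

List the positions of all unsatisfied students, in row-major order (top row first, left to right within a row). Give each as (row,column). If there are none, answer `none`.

(4,1)

Row 0: (0,1)X 1/3 ok · (0,3)X 2/3 ok · (0,4)X 3/3 ok · (0,5)X 2/2 ok
Row 1: (1,0)X 2/4 ok · (1,1)O 3/6 ok · (1,2)O 3/5 ok · (1,4)X 5/5 ok
Row 2: (2,0)X 2/5 ok · (2,1)O 5/8 ok · (2,2)O 6/6 ok · (2,4)X 4/5 ok · (2,5)X 4/4 ok
Row 3: (3,0)X 2/4 ok · (3,1)O 4/7 ok · (3,2)O 5/7 ok · (3,3)O 3/7 ok · (3,4)X 6/7 ok · (3,5)X 5/5 ok
Row 4: (4,1)X 1/4 unhappy · (4,2)O 3/5 ok · (4,3)X 2/5 ok · (4,4)X 4/5 ok · (4,5)X 3/3 ok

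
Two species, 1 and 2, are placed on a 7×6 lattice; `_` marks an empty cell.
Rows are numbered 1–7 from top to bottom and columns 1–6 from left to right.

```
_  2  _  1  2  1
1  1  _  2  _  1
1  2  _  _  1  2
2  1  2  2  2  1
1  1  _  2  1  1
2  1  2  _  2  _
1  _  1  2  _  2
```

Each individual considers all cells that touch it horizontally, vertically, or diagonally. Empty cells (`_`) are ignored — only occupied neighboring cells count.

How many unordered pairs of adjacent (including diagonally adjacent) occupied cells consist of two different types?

37

Scan each occupied cell's neighbors to the right and below (and the two forward diagonals) so each pair is counted once.
Row 1: 2(1,2)–1(2,2)≠ 2(1,2)–1(2,1)≠ 1(1,4)–2(1,5)≠ 1(1,4)–2(2,4)≠ 2(1,5)–1(1,6)≠ 2(1,5)–1(2,6)≠ 2(1,5)–2(2,4)= 1(1,6)–1(2,6)=  → 6/8 unlike.
Row 2: 1(2,1)–1(2,2)= 1(2,1)–1(3,1)= 1(2,1)–2(3,2)≠ 1(2,2)–2(3,2)≠ 1(2,2)–1(3,1)= 2(2,4)–1(3,5)≠ 1(2,6)–2(3,6)≠ 1(2,6)–1(3,5)=  → 4/8 unlike.
Row 3: 1(3,1)–2(3,2)≠ 1(3,1)–2(4,1)≠ 1(3,1)–1(4,2)= 2(3,2)–1(4,2)≠ 2(3,2)–2(4,3)= 2(3,2)–2(4,1)= 1(3,5)–2(3,6)≠ 1(3,5)–2(4,5)≠ 1(3,5)–1(4,6)= 1(3,5)–2(4,4)≠ 2(3,6)–1(4,6)≠ 2(3,6)–2(4,5)=  → 7/12 unlike.
Row 4: 2(4,1)–1(4,2)≠ 2(4,1)–1(5,1)≠ 2(4,1)–1(5,2)≠ 1(4,2)–2(4,3)≠ 1(4,2)–1(5,2)= 1(4,2)–1(5,1)= 2(4,3)–2(4,4)= 2(4,3)–2(5,4)= 2(4,3)–1(5,2)≠ 2(4,4)–2(4,5)= 2(4,4)–2(5,4)= 2(4,4)–1(5,5)≠ 2(4,5)–1(4,6)≠ 2(4,5)–1(5,5)≠ 2(4,5)–1(5,6)≠ 2(4,5)–2(5,4)= 1(4,6)–1(5,6)= 1(4,6)–1(5,5)=  → 9/18 unlike.
Row 5: 1(5,1)–1(5,2)= 1(5,1)–2(6,1)≠ 1(5,1)–1(6,2)= 1(5,2)–1(6,2)= 1(5,2)–2(6,3)≠ 1(5,2)–2(6,1)≠ 2(5,4)–1(5,5)≠ 2(5,4)–2(6,5)= 2(5,4)–2(6,3)= 1(5,5)–1(5,6)= 1(5,5)–2(6,5)≠ 1(5,6)–2(6,5)≠  → 6/12 unlike.
Row 6: 2(6,1)–1(6,2)≠ 2(6,1)–1(7,1)≠ 1(6,2)–2(6,3)≠ 1(6,2)–1(7,3)= 1(6,2)–1(7,1)= 2(6,3)–1(7,3)≠ 2(6,3)–2(7,4)= 2(6,5)–2(7,6)= 2(6,5)–2(7,4)=  → 4/9 unlike.
Row 7: 1(7,3)–2(7,4)≠  → 1/1 unlike.
Total adjacent occupied pairs: 68; unlike-type pairs: 37.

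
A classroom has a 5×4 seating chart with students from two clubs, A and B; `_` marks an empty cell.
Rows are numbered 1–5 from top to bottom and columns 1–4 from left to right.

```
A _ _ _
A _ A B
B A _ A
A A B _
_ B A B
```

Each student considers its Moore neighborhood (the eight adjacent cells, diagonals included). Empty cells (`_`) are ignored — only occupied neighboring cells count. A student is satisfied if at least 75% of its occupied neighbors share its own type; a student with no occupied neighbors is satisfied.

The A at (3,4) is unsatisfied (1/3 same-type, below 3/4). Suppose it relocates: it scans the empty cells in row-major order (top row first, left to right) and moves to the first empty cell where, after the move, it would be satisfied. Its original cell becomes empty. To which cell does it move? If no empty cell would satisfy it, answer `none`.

Vacating (3,4). Empty cells in order:
  (1,2): 3/3 same-type → satisfied — stop here.

(1,2)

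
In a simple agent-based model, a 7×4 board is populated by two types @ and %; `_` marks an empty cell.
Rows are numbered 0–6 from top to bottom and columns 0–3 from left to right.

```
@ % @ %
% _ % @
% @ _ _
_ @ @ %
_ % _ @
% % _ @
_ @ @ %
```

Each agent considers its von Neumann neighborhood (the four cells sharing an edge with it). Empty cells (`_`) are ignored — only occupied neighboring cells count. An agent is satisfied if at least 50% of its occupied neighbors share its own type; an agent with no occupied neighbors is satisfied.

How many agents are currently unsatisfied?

(0,0)@ 0/2 unhappy
(0,1)% 0/2 unhappy
(0,2)@ 0/3 unhappy
(0,3)% 0/2 unhappy
(1,0)% 1/2 ok
(1,2)% 0/2 unhappy
(1,3)@ 0/2 unhappy
(2,0)% 1/2 ok
(2,1)@ 1/2 ok
(3,1)@ 2/3 ok
(3,2)@ 1/2 ok
(3,3)% 0/2 unhappy
(4,1)% 1/2 ok
(4,3)@ 1/2 ok
(5,0)% 1/1 ok
(5,1)% 2/3 ok
(5,3)@ 1/2 ok
(6,1)@ 1/2 ok
(6,2)@ 1/2 ok
(6,3)% 0/2 unhappy
Unsatisfied: (0,0), (0,1), (0,2), (0,3), (1,2), (1,3), (3,3), (6,3) — 8 in total.

8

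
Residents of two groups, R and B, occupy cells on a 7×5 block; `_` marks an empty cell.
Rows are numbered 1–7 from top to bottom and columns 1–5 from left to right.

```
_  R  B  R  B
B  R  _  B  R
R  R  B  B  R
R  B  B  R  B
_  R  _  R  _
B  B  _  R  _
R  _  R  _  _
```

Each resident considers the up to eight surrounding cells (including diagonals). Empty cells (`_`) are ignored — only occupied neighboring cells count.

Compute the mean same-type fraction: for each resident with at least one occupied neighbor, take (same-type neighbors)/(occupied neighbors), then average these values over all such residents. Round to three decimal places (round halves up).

Row 1: (1,2)R 1/3 · (1,3)B 1/4 · (1,4)R 1/4 · (1,5)B 1/3
Row 2: (2,1)B 0/4 · (2,2)R 3/6 · (2,4)B 4/7 · (2,5)R 2/5
Row 3: (3,1)R 3/5 · (3,2)R 3/7 · (3,3)B 4/7 · (3,4)B 4/7 · (3,5)R 2/5
Row 4: (4,1)R 3/4 · (4,2)B 2/6 · (4,3)B 3/7 · (4,4)R 2/6 · (4,5)B 1/4
Row 5: (5,2)R 1/5 · (5,4)R 2/4
Row 6: (6,1)B 1/3 · (6,2)B 1/4 · (6,4)R 2/2
Row 7: (7,1)R 0/2 · (7,3)R 1/2
Sum over 25 residents: 1/3 + 1/4 + 1/4 + 1/3 + 0/4 + 3/6 + 4/7 + 2/5 + 3/5 + 3/7 + 4/7 + 4/7 + 2/5 + 3/4 + 2/6 + 3/7 + 2/6 + 1/4 + 1/5 + 2/4 + 1/3 + 1/4 + 2/2 + 0/2 + 1/2 = 4237/420; mean = 4237/420 ÷ 25 = 4237/10500 = 0.403523… → 0.404.

0.404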